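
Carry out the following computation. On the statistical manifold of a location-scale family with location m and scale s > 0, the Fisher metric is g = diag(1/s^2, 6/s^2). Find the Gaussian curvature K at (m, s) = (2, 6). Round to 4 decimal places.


The metric has the form g = (A dm^2 + B ds^2)/s^2 with A = 1, B = 6.
Substitute u = sqrt(A/B)*m: g = B*(du^2 + ds^2)/s^2, i.e. B times the
Poincare upper half-plane metric, which has constant Gaussian curvature -1.
Scaling a 2D metric by a constant c divides the Gaussian curvature by c,
so K = -1/B = -1/(6) = -0.1667 everywhere (the point (m, s) = (2, 6) is irrelevant:
the curvature is constant).
The requested Gaussian curvature is K = -0.1667.

-0.1667


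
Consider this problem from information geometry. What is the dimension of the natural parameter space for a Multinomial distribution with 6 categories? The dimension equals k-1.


Exponential family dimension calculation:
For Multinomial with k=6 categories, dim = k-1 = 5.

5


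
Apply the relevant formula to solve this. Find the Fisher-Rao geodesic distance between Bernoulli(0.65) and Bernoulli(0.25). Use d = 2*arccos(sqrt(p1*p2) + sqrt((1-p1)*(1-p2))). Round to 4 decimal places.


Geodesic distance on Bernoulli manifold:
d(p1,p2) = 2*arccos(sqrt(p1*p2) + sqrt((1-p1)*(1-p2))).
sqrt(p1*p2) = sqrt(0.65*0.25) = 0.403113.
sqrt((1-p1)*(1-p2)) = sqrt(0.35*0.75) = 0.512348.
arg = 0.403113 + 0.512348 = 0.91546.
d = 2*arccos(0.91546) = 0.8283

0.8283


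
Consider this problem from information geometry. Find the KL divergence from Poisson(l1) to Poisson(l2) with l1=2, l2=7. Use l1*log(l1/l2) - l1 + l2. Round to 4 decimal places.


KL divergence for Poisson:
KL = l1*log(l1/l2) - l1 + l2.
l1 = 2, l2 = 7.
log(2/7) = -1.252763.
l1*log(l1/l2) = 2 * -1.252763 = -2.505526.
KL = -2.505526 - 2 + 7 = 2.4945

2.4945


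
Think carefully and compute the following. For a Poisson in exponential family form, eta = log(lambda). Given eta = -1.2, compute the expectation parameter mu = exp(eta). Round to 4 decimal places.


Expectation parameter for Poisson exponential family:
mu = exp(eta).
eta = -1.2.
mu = exp(-1.2) = 0.3012

0.3012


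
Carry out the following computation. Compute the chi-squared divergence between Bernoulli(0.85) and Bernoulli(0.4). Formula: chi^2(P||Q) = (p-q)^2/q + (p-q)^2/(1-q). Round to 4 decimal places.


Chi-squared divergence between Bernoulli distributions:
chi^2 = (p-q)^2/q + (p-q)^2/(1-q).
p = 0.85, q = 0.4, p-q = 0.45.
(p-q)^2 = 0.2025.
term1 = 0.2025/0.4 = 0.50625.
term2 = 0.2025/0.6 = 0.3375.
chi^2 = 0.50625 + 0.3375 = 0.8437

0.8437


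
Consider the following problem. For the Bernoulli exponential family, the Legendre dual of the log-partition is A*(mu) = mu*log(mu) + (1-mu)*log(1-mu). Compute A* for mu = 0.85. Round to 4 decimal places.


Legendre transform for Bernoulli:
A*(mu) = mu*log(mu) + (1-mu)*log(1-mu).
mu = 0.85, 1-mu = 0.15.
mu*log(mu) = 0.85*log(0.85) = -0.138141.
(1-mu)*log(1-mu) = 0.15*log(0.15) = -0.284568.
A* = -0.138141 + -0.284568 = -0.4227

-0.4227


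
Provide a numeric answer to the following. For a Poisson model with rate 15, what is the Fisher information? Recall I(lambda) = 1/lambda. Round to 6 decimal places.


Fisher information for Poisson: I(lambda) = 1/lambda.
lambda = 15.
I(lambda) = 1/15 = 0.066667

0.066667


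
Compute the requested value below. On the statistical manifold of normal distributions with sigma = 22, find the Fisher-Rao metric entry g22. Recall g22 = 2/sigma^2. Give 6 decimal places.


For the 2-parameter normal family, the Fisher metric has:
  g11 = 1/sigma^2, g22 = 2/sigma^2.
sigma = 22, sigma^2 = 484.
g22 = 0.004132

0.004132


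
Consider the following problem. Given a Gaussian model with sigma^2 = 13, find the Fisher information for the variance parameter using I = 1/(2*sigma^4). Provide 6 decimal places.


Fisher information for variance: I(sigma^2) = 1/(2*sigma^4).
sigma^2 = 13, so sigma^4 = 169.
I = 1/(2*169) = 1/338 = 0.002959

0.002959


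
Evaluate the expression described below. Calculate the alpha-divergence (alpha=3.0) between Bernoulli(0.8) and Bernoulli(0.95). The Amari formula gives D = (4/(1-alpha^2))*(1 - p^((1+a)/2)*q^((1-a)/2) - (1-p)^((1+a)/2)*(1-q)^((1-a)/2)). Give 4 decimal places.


Amari alpha-divergence:
D = (4/(1-alpha^2))*(1 - p^((1+a)/2)*q^((1-a)/2) - (1-p)^((1+a)/2)*(1-q)^((1-a)/2)).
alpha = 3.0, p = 0.8, q = 0.95.
e1 = (1+alpha)/2 = 2.0, e2 = (1-alpha)/2 = -1.0.
t1 = p^e1 * q^e2 = 0.8^2.0 * 0.95^-1.0 = 0.673684.
t2 = (1-p)^e1 * (1-q)^e2 = 0.2^2.0 * 0.05^-1.0 = 0.8.
4/(1-alpha^2) = -0.5.
D = -0.5*(1 - 0.673684 - 0.8) = 0.2368

0.2368


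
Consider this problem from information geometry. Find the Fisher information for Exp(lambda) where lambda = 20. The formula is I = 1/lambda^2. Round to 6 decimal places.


Fisher information for exponential: I(lambda) = 1/lambda^2.
lambda = 20, lambda^2 = 400.
I = 1/400 = 0.002500

0.002500


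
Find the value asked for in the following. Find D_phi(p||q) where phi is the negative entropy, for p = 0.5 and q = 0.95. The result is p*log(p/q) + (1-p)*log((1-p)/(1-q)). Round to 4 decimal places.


Bregman divergence with negative entropy generator:
D = p*log(p/q) + (1-p)*log((1-p)/(1-q)).
p = 0.5, q = 0.95.
p*log(p/q) = 0.5*log(0.5/0.95) = -0.320927.
(1-p)*log((1-p)/(1-q)) = 0.5*log(0.5/0.05) = 1.151293.
D = -0.320927 + 1.151293 = 0.8304

0.8304


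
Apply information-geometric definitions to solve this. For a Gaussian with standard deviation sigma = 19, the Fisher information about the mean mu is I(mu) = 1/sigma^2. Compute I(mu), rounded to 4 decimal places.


The Fisher information for the mean of a normal distribution is I(mu) = 1/sigma^2.
sigma = 19, so sigma^2 = 361.
I(mu) = 1/361 = 0.0028

0.0028


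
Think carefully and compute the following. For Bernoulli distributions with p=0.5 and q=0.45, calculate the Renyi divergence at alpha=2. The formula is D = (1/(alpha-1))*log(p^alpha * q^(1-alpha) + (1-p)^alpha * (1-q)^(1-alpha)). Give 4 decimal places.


Renyi divergence of order alpha between Bernoulli distributions:
D = (1/(alpha-1))*log(p^alpha * q^(1-alpha) + (1-p)^alpha * (1-q)^(1-alpha)).
alpha = 2, p = 0.5, q = 0.45.
p^alpha * q^(1-alpha) = 0.5^2 * 0.45^-1 = 0.555556.
(1-p)^alpha * (1-q)^(1-alpha) = 0.5^2 * 0.55^-1 = 0.454545.
sum = 0.555556 + 0.454545 = 1.010101.
D = (1/1)*log(1.010101) = 0.0101

0.0101


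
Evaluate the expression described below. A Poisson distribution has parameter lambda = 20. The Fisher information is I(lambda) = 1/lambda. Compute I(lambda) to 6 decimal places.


Fisher information for Poisson: I(lambda) = 1/lambda.
lambda = 20.
I(lambda) = 1/20 = 0.050000

0.050000


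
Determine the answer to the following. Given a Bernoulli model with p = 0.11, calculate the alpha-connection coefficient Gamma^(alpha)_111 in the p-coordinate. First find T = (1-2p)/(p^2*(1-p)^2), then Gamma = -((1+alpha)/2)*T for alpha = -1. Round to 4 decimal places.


Skewness (Amari-Chentsov) tensor: T = (1-2p)/(p^2*(1-p)^2).
p = 0.11, 1-2p = 0.78, p^2 = 0.0121, (1-p)^2 = 0.7921.
T = 0.78/(0.0121 * 0.7921) = 81.382161.
In the p-coordinate, Gamma^(alpha) = Gamma^(0) - (alpha/2)*T with Gamma^(0) = (1/2)*g'(p) = -T/2,
so Gamma^(alpha) = -((1+alpha)/2)*T.
alpha = -1, -(1+alpha)/2 = 0.0.
Gamma = 0.0 * 81.382161 = 0.0000

0.0000


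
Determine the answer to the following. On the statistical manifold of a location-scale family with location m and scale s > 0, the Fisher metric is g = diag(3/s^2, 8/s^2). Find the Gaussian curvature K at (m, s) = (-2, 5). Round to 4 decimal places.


The metric has the form g = (A dm^2 + B ds^2)/s^2 with A = 3, B = 8.
Substitute u = sqrt(A/B)*m: g = B*(du^2 + ds^2)/s^2, i.e. B times the
Poincare upper half-plane metric, which has constant Gaussian curvature -1.
Scaling a 2D metric by a constant c divides the Gaussian curvature by c,
so K = -1/B = -1/(8) = -0.1250 everywhere (the point (m, s) = (-2, 5) is irrelevant:
the curvature is constant).
The requested Gaussian curvature is K = -0.1250.

-0.1250


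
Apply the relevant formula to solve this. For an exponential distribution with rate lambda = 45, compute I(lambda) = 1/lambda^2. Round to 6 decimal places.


Fisher information for exponential: I(lambda) = 1/lambda^2.
lambda = 45, lambda^2 = 2025.
I = 1/2025 = 0.000494

0.000494


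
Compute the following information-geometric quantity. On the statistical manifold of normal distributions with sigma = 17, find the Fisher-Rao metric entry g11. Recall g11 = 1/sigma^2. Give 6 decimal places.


For the 2-parameter normal family, the Fisher metric has:
  g11 = 1/sigma^2, g22 = 2/sigma^2.
sigma = 17, sigma^2 = 289.
g11 = 0.003460

0.003460


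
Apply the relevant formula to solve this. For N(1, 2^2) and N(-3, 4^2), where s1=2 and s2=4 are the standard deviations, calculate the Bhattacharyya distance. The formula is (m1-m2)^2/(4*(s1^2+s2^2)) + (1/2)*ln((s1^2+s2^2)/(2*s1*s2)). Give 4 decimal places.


Bhattacharyya distance between two Gaussians:
DB = (m1-m2)^2/(4*(s1^2+s2^2)) + (1/2)*ln((s1^2+s2^2)/(2*s1*s2)).
(m1-m2)^2 = (4)^2 = 16.
s1^2+s2^2 = 4 + 16 = 20.
term1 = 16/80 = 0.2.
term2 = 0.5*ln(20/16.0) = 0.111572.
DB = 0.2 + 0.111572 = 0.3116

0.3116


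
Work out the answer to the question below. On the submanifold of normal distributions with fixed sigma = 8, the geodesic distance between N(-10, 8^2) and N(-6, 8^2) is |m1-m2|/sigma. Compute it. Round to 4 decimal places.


On the fixed-variance normal subfamily, geodesic distance = |m1-m2|/sigma.
|-10 - -6| = 4.
sigma = 8.
d = 4/8 = 0.5000

0.5000


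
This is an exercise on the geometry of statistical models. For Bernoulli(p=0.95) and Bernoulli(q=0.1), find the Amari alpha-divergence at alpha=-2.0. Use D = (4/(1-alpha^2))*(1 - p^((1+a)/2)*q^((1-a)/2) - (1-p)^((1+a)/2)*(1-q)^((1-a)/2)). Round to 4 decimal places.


Amari alpha-divergence:
D = (4/(1-alpha^2))*(1 - p^((1+a)/2)*q^((1-a)/2) - (1-p)^((1+a)/2)*(1-q)^((1-a)/2)).
alpha = -2.0, p = 0.95, q = 0.1.
e1 = (1+alpha)/2 = -0.5, e2 = (1-alpha)/2 = 1.5.
t1 = p^e1 * q^e2 = 0.95^-0.5 * 0.1^1.5 = 0.032444.
t2 = (1-p)^e1 * (1-q)^e2 = 0.05^-0.5 * 0.9^1.5 = 3.818377.
4/(1-alpha^2) = -1.333333.
D = -1.333333*(1 - 0.032444 - 3.818377) = 3.8011

3.8011


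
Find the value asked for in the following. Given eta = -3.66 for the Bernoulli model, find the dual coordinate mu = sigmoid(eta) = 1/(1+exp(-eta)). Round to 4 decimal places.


Dual coordinate (expectation parameter) for Bernoulli:
mu = 1/(1+exp(-eta)).
eta = -3.66.
exp(-eta) = exp(3.66) = 38.861343.
mu = 1/(1+38.861343) = 0.0251

0.0251


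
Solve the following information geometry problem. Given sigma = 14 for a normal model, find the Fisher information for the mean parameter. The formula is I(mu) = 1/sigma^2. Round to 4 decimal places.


The Fisher information for the mean of a normal distribution is I(mu) = 1/sigma^2.
sigma = 14, so sigma^2 = 196.
I(mu) = 1/196 = 0.0051

0.0051


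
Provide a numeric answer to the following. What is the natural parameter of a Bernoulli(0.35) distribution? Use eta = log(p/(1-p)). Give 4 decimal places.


Natural parameter for Bernoulli: eta = log(p/(1-p)).
p = 0.35, 1-p = 0.65.
p/(1-p) = 0.538462.
eta = log(0.538462) = -0.6190

-0.6190


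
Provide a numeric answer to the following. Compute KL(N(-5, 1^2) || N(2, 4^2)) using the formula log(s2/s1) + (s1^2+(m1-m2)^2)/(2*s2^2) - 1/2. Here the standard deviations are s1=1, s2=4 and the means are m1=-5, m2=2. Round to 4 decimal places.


KL divergence between normal distributions:
KL = log(s2/s1) + (s1^2 + (m1-m2)^2)/(2*s2^2) - 1/2.
log(4/1) = 1.386294.
(1^2 + (-5-2)^2)/(2*4^2) = (1 + 49)/32 = 1.5625.
KL = 1.386294 + 1.5625 - 0.5 = 2.4488

2.4488


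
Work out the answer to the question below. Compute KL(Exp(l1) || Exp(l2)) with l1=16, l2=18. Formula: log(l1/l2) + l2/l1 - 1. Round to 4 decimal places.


KL divergence for exponential family:
KL = log(l1/l2) + l2/l1 - 1.
log(16/18) = -0.117783.
18/16 = 1.125.
KL = -0.117783 + 1.125 - 1 = 0.0072

0.0072


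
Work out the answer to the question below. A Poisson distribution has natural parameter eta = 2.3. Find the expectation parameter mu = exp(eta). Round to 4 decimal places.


Expectation parameter for Poisson exponential family:
mu = exp(eta).
eta = 2.3.
mu = exp(2.3) = 9.9742

9.9742


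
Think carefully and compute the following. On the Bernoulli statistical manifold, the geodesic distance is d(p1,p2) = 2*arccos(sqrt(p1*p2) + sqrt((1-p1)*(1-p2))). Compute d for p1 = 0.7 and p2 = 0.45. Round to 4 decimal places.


Geodesic distance on Bernoulli manifold:
d(p1,p2) = 2*arccos(sqrt(p1*p2) + sqrt((1-p1)*(1-p2))).
sqrt(p1*p2) = sqrt(0.7*0.45) = 0.561249.
sqrt((1-p1)*(1-p2)) = sqrt(0.3*0.55) = 0.406202.
arg = 0.561249 + 0.406202 = 0.967451.
d = 2*arccos(0.967451) = 0.5117

0.5117


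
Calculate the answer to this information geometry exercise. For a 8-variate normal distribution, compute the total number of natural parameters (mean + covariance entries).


Exponential family dimension calculation:
For 8-dim MVN: mean has 8 params, covariance has 8*9/2 = 36 unique entries.
Total dim = 8 + 36 = 44.

44


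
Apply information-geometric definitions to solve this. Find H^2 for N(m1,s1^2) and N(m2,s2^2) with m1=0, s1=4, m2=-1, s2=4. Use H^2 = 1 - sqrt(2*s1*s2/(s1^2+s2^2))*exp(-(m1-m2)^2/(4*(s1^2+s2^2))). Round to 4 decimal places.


Squared Hellinger distance for Gaussians:
H^2 = 1 - sqrt(2*s1*s2/(s1^2+s2^2)) * exp(-(m1-m2)^2/(4*(s1^2+s2^2))).
s1^2 = 16, s2^2 = 16, s1^2+s2^2 = 32.
sqrt(2*4*4/(32)) = 1.0.
(m1-m2)^2 = (1)^2 = 1.
exp(-1/(4*32)) = exp(-0.007812) = 0.992218.
H^2 = 1 - 1.0*0.992218 = 0.0078

0.0078


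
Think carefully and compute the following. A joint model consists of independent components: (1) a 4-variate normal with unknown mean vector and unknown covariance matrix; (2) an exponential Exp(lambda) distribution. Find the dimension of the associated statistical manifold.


The dimension of a statistical manifold equals the number of free
(independent) real parameters of the model. For a product of independent
blocks the parameter counts add.
- 4-variate normal: 4 (mean) + 4*5/2 = 10 (symmetric covariance) = 14.
- exponential (lambda): 1.
Total = 14 + 1 = 15.
Dimension = 15

15


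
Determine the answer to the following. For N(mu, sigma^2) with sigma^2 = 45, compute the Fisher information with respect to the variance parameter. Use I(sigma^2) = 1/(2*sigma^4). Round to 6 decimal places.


Fisher information for variance: I(sigma^2) = 1/(2*sigma^4).
sigma^2 = 45, so sigma^4 = 2025.
I = 1/(2*2025) = 1/4050 = 0.000247

0.000247


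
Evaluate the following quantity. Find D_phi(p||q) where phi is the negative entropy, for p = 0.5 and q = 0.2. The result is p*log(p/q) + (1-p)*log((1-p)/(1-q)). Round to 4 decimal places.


Bregman divergence with negative entropy generator:
D = p*log(p/q) + (1-p)*log((1-p)/(1-q)).
p = 0.5, q = 0.2.
p*log(p/q) = 0.5*log(0.5/0.2) = 0.458145.
(1-p)*log((1-p)/(1-q)) = 0.5*log(0.5/0.8) = -0.235002.
D = 0.458145 + -0.235002 = 0.2231

0.2231


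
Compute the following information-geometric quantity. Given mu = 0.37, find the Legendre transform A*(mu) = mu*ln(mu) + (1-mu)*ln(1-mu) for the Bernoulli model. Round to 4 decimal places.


Legendre transform for Bernoulli:
A*(mu) = mu*log(mu) + (1-mu)*log(1-mu).
mu = 0.37, 1-mu = 0.63.
mu*log(mu) = 0.37*log(0.37) = -0.367873.
(1-mu)*log(1-mu) = 0.63*log(0.63) = -0.291082.
A* = -0.367873 + -0.291082 = -0.6590

-0.6590


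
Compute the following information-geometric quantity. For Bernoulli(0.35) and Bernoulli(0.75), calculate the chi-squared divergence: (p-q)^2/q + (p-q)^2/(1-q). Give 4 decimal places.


Chi-squared divergence between Bernoulli distributions:
chi^2 = (p-q)^2/q + (p-q)^2/(1-q).
p = 0.35, q = 0.75, p-q = -0.4.
(p-q)^2 = 0.16.
term1 = 0.16/0.75 = 0.213333.
term2 = 0.16/0.25 = 0.64.
chi^2 = 0.213333 + 0.64 = 0.8533

0.8533


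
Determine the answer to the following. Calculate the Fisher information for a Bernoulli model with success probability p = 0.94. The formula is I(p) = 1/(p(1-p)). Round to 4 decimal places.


For Bernoulli(p), Fisher information is I(p) = 1/(p*(1-p)).
p = 0.94, 1-p = 0.06.
p*(1-p) = 0.0564.
I(p) = 1/0.0564 = 17.7305

17.7305


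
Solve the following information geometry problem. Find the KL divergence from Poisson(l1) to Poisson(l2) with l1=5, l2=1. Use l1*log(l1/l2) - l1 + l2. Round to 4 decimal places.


KL divergence for Poisson:
KL = l1*log(l1/l2) - l1 + l2.
l1 = 5, l2 = 1.
log(5/1) = 1.609438.
l1*log(l1/l2) = 5 * 1.609438 = 8.04719.
KL = 8.04719 - 5 + 1 = 4.0472

4.0472


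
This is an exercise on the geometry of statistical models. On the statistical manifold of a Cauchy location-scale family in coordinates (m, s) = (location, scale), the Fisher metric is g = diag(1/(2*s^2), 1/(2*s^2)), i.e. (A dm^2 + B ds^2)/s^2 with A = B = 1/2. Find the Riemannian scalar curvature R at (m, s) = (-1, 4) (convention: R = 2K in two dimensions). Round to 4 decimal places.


The metric has the form g = (A dm^2 + B ds^2)/s^2 with A = 1/2, B = 1/2.
Substitute u = sqrt(A/B)*m: g = B*(du^2 + ds^2)/s^2, i.e. B times the
Poincare upper half-plane metric, which has constant Gaussian curvature -1.
Scaling a 2D metric by a constant c divides the Gaussian curvature by c,
so K = -1/B = -1/(1/2) = -2.0000 everywhere (the point (m, s) = (-1, 4) is irrelevant:
the curvature is constant).
Scalar curvature in dimension 2: R = 2K = -2/(1/2) = -4.0000.

-4.0000


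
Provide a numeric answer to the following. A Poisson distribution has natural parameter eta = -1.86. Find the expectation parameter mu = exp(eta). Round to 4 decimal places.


Expectation parameter for Poisson exponential family:
mu = exp(eta).
eta = -1.86.
mu = exp(-1.86) = 0.1557

0.1557


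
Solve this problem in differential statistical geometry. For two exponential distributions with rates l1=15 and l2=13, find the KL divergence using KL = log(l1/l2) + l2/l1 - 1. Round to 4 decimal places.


KL divergence for exponential family:
KL = log(l1/l2) + l2/l1 - 1.
log(15/13) = 0.143101.
13/15 = 0.866667.
KL = 0.143101 + 0.866667 - 1 = 0.0098

0.0098


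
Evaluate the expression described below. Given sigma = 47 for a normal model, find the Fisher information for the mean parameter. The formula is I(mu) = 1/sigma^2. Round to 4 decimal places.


The Fisher information for the mean of a normal distribution is I(mu) = 1/sigma^2.
sigma = 47, so sigma^2 = 2209.
I(mu) = 1/2209 = 0.0005

0.0005


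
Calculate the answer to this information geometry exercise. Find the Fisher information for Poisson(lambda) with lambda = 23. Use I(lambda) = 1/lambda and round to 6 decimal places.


Fisher information for Poisson: I(lambda) = 1/lambda.
lambda = 23.
I(lambda) = 1/23 = 0.043478

0.043478


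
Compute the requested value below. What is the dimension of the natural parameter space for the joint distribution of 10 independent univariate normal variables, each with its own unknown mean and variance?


Exponential family dimension calculation:
Each univariate normal has two natural parameters (mu/sigma^2 and -1/(2 sigma^2)).
With 10 independent components, dim = 2 * 10 = 20.

20


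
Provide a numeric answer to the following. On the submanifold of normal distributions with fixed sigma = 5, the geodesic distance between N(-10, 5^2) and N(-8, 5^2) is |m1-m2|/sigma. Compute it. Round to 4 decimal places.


On the fixed-variance normal subfamily, geodesic distance = |m1-m2|/sigma.
|-10 - -8| = 2.
sigma = 5.
d = 2/5 = 0.4000

0.4000


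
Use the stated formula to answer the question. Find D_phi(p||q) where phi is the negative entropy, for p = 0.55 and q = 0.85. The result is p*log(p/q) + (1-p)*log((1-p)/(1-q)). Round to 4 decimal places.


Bregman divergence with negative entropy generator:
D = p*log(p/q) + (1-p)*log((1-p)/(1-q)).
p = 0.55, q = 0.85.
p*log(p/q) = 0.55*log(0.55/0.85) = -0.239425.
(1-p)*log((1-p)/(1-q)) = 0.45*log(0.45/0.15) = 0.494376.
D = -0.239425 + 0.494376 = 0.2550

0.2550


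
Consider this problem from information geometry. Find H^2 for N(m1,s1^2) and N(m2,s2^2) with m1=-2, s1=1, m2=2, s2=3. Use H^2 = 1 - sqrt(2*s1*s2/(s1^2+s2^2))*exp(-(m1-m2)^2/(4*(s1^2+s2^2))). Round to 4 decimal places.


Squared Hellinger distance for Gaussians:
H^2 = 1 - sqrt(2*s1*s2/(s1^2+s2^2)) * exp(-(m1-m2)^2/(4*(s1^2+s2^2))).
s1^2 = 1, s2^2 = 9, s1^2+s2^2 = 10.
sqrt(2*1*3/(10)) = 0.774597.
(m1-m2)^2 = (-4)^2 = 16.
exp(-16/(4*10)) = exp(-0.4) = 0.67032.
H^2 = 1 - 0.774597*0.67032 = 0.4808

0.4808


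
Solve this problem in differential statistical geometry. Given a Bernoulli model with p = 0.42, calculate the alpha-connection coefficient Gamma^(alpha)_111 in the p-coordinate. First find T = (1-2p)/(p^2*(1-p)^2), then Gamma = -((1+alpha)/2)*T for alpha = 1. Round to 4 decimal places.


Skewness (Amari-Chentsov) tensor: T = (1-2p)/(p^2*(1-p)^2).
p = 0.42, 1-2p = 0.16, p^2 = 0.1764, (1-p)^2 = 0.3364.
T = 0.16/(0.1764 * 0.3364) = 2.696283.
In the p-coordinate, Gamma^(alpha) = Gamma^(0) - (alpha/2)*T with Gamma^(0) = (1/2)*g'(p) = -T/2,
so Gamma^(alpha) = -((1+alpha)/2)*T.
alpha = 1, -(1+alpha)/2 = -1.0.
Gamma = -1.0 * 2.696283 = -2.6963

-2.6963


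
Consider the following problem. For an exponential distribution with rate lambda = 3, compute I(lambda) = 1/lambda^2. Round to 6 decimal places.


Fisher information for exponential: I(lambda) = 1/lambda^2.
lambda = 3, lambda^2 = 9.
I = 1/9 = 0.111111

0.111111


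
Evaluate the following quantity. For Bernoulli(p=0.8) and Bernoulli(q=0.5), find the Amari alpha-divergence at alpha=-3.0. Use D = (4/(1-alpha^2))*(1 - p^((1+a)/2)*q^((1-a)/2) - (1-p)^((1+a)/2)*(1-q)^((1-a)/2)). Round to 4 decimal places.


Amari alpha-divergence:
D = (4/(1-alpha^2))*(1 - p^((1+a)/2)*q^((1-a)/2) - (1-p)^((1+a)/2)*(1-q)^((1-a)/2)).
alpha = -3.0, p = 0.8, q = 0.5.
e1 = (1+alpha)/2 = -1.0, e2 = (1-alpha)/2 = 2.0.
t1 = p^e1 * q^e2 = 0.8^-1.0 * 0.5^2.0 = 0.3125.
t2 = (1-p)^e1 * (1-q)^e2 = 0.2^-1.0 * 0.5^2.0 = 1.25.
4/(1-alpha^2) = -0.5.
D = -0.5*(1 - 0.3125 - 1.25) = 0.2813

0.2813


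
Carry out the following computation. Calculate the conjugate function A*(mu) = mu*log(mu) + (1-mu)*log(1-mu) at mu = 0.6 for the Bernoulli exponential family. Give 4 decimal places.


Legendre transform for Bernoulli:
A*(mu) = mu*log(mu) + (1-mu)*log(1-mu).
mu = 0.6, 1-mu = 0.4.
mu*log(mu) = 0.6*log(0.6) = -0.306495.
(1-mu)*log(1-mu) = 0.4*log(0.4) = -0.366516.
A* = -0.306495 + -0.366516 = -0.6730

-0.6730


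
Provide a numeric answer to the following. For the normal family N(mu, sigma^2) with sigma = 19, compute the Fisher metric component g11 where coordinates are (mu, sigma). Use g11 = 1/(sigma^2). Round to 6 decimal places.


For the 2-parameter normal family, the Fisher metric has:
  g11 = 1/sigma^2, g22 = 2/sigma^2.
sigma = 19, sigma^2 = 361.
g11 = 0.002770

0.002770


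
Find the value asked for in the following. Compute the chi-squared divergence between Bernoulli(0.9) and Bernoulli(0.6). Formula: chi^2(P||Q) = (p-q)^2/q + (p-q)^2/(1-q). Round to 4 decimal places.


Chi-squared divergence between Bernoulli distributions:
chi^2 = (p-q)^2/q + (p-q)^2/(1-q).
p = 0.9, q = 0.6, p-q = 0.3.
(p-q)^2 = 0.09.
term1 = 0.09/0.6 = 0.15.
term2 = 0.09/0.4 = 0.225.
chi^2 = 0.15 + 0.225 = 0.3750

0.3750


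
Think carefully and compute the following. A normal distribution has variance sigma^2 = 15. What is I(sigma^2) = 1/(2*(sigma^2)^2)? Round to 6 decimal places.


Fisher information for variance: I(sigma^2) = 1/(2*sigma^4).
sigma^2 = 15, so sigma^4 = 225.
I = 1/(2*225) = 1/450 = 0.002222

0.002222


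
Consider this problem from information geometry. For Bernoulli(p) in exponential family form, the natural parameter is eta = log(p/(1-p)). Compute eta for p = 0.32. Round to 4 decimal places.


Natural parameter for Bernoulli: eta = log(p/(1-p)).
p = 0.32, 1-p = 0.68.
p/(1-p) = 0.470588.
eta = log(0.470588) = -0.7538

-0.7538


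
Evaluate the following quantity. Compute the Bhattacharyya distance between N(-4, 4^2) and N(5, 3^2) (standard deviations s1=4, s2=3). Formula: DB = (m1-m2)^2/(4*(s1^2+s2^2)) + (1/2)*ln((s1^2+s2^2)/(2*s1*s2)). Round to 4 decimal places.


Bhattacharyya distance between two Gaussians:
DB = (m1-m2)^2/(4*(s1^2+s2^2)) + (1/2)*ln((s1^2+s2^2)/(2*s1*s2)).
(m1-m2)^2 = (-9)^2 = 81.
s1^2+s2^2 = 16 + 9 = 25.
term1 = 81/100 = 0.81.
term2 = 0.5*ln(25/24.0) = 0.020411.
DB = 0.81 + 0.020411 = 0.8304

0.8304


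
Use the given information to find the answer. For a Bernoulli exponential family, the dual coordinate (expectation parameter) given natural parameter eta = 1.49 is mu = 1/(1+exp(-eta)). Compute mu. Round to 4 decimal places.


Dual coordinate (expectation parameter) for Bernoulli:
mu = 1/(1+exp(-eta)).
eta = 1.49.
exp(-eta) = exp(-1.49) = 0.225373.
mu = 1/(1+0.225373) = 0.8161

0.8161


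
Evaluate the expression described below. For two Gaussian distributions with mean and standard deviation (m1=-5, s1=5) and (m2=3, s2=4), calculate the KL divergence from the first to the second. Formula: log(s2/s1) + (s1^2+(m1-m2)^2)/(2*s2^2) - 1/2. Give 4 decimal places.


KL divergence between normal distributions:
KL = log(s2/s1) + (s1^2 + (m1-m2)^2)/(2*s2^2) - 1/2.
log(4/5) = -0.223144.
(5^2 + (-5-3)^2)/(2*4^2) = (25 + 64)/32 = 2.78125.
KL = -0.223144 + 2.78125 - 0.5 = 2.0581

2.0581


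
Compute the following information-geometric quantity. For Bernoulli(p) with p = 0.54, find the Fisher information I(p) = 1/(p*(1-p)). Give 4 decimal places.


For Bernoulli(p), Fisher information is I(p) = 1/(p*(1-p)).
p = 0.54, 1-p = 0.46.
p*(1-p) = 0.2484.
I(p) = 1/0.2484 = 4.0258

4.0258


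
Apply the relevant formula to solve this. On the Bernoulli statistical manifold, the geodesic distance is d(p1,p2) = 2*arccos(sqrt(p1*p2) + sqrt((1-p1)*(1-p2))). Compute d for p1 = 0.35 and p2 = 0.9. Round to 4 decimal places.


Geodesic distance on Bernoulli manifold:
d(p1,p2) = 2*arccos(sqrt(p1*p2) + sqrt((1-p1)*(1-p2))).
sqrt(p1*p2) = sqrt(0.35*0.9) = 0.561249.
sqrt((1-p1)*(1-p2)) = sqrt(0.65*0.1) = 0.254951.
arg = 0.561249 + 0.254951 = 0.8162.
d = 2*arccos(0.8162) = 1.2320

1.2320


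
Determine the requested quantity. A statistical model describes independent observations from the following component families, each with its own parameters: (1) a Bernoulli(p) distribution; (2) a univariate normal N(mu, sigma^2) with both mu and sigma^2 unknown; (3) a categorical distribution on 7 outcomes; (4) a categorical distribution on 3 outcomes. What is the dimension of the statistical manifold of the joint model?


The dimension of a statistical manifold equals the number of free
(independent) real parameters of the model. For a product of independent
blocks the parameter counts add.
- Bernoulli (p): 1.
- normal (mu, sigma^2): 2.
- categorical on 7 outcomes (probabilities sum to 1): 7-1 = 6.
- categorical on 3 outcomes (probabilities sum to 1): 3-1 = 2.
Total = 1 + 2 + 6 + 2 = 11.
Dimension = 11

11


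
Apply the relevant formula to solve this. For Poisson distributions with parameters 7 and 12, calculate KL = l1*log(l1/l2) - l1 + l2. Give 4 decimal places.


KL divergence for Poisson:
KL = l1*log(l1/l2) - l1 + l2.
l1 = 7, l2 = 12.
log(7/12) = -0.538997.
l1*log(l1/l2) = 7 * -0.538997 = -3.772976.
KL = -3.772976 - 7 + 12 = 1.2270

1.2270


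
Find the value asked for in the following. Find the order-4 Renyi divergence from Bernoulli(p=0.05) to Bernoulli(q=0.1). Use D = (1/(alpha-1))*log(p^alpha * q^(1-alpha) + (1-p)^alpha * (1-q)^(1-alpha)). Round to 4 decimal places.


Renyi divergence of order alpha between Bernoulli distributions:
D = (1/(alpha-1))*log(p^alpha * q^(1-alpha) + (1-p)^alpha * (1-q)^(1-alpha)).
alpha = 4, p = 0.05, q = 0.1.
p^alpha * q^(1-alpha) = 0.05^4 * 0.1^-3 = 0.00625.
(1-p)^alpha * (1-q)^(1-alpha) = 0.95^4 * 0.9^-3 = 1.117293.
sum = 0.00625 + 1.117293 = 1.123543.
D = (1/3)*log(1.123543) = 0.0388

0.0388


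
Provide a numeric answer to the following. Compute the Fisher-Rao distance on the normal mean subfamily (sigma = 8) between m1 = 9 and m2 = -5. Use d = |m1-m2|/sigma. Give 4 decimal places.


On the fixed-variance normal subfamily, geodesic distance = |m1-m2|/sigma.
|9 - -5| = 14.
sigma = 8.
d = 14/8 = 1.7500

1.7500


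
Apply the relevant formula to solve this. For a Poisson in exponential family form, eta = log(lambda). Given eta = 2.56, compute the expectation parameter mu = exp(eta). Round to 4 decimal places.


Expectation parameter for Poisson exponential family:
mu = exp(eta).
eta = 2.56.
mu = exp(2.56) = 12.9358

12.9358


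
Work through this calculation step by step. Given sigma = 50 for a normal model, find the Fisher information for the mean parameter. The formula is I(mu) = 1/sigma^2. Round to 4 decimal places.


The Fisher information for the mean of a normal distribution is I(mu) = 1/sigma^2.
sigma = 50, so sigma^2 = 2500.
I(mu) = 1/2500 = 0.0004

0.0004


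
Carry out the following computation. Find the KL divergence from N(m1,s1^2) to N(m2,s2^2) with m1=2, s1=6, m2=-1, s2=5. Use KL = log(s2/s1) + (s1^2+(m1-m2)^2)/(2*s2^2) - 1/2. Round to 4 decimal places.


KL divergence between normal distributions:
KL = log(s2/s1) + (s1^2 + (m1-m2)^2)/(2*s2^2) - 1/2.
log(5/6) = -0.182322.
(6^2 + (2--1)^2)/(2*5^2) = (36 + 9)/50 = 0.9.
KL = -0.182322 + 0.9 - 0.5 = 0.2177

0.2177


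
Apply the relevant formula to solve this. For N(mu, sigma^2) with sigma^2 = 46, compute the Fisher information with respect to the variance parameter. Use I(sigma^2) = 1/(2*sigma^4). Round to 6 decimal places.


Fisher information for variance: I(sigma^2) = 1/(2*sigma^4).
sigma^2 = 46, so sigma^4 = 2116.
I = 1/(2*2116) = 1/4232 = 0.000236

0.000236


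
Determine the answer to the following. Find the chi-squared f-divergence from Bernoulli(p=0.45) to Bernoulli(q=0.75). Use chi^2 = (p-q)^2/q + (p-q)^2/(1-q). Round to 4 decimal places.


Chi-squared divergence between Bernoulli distributions:
chi^2 = (p-q)^2/q + (p-q)^2/(1-q).
p = 0.45, q = 0.75, p-q = -0.3.
(p-q)^2 = 0.09.
term1 = 0.09/0.75 = 0.12.
term2 = 0.09/0.25 = 0.36.
chi^2 = 0.12 + 0.36 = 0.4800

0.4800


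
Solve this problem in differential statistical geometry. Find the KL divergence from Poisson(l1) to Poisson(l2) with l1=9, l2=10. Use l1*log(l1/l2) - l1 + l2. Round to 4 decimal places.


KL divergence for Poisson:
KL = l1*log(l1/l2) - l1 + l2.
l1 = 9, l2 = 10.
log(9/10) = -0.105361.
l1*log(l1/l2) = 9 * -0.105361 = -0.948245.
KL = -0.948245 - 9 + 10 = 0.0518

0.0518


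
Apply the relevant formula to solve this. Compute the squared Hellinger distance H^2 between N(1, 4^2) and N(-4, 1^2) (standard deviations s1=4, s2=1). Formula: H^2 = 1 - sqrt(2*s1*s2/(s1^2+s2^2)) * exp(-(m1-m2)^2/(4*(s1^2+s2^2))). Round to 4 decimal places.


Squared Hellinger distance for Gaussians:
H^2 = 1 - sqrt(2*s1*s2/(s1^2+s2^2)) * exp(-(m1-m2)^2/(4*(s1^2+s2^2))).
s1^2 = 16, s2^2 = 1, s1^2+s2^2 = 17.
sqrt(2*4*1/(17)) = 0.685994.
(m1-m2)^2 = (5)^2 = 25.
exp(-25/(4*17)) = exp(-0.367647) = 0.692362.
H^2 = 1 - 0.685994*0.692362 = 0.5250

0.5250


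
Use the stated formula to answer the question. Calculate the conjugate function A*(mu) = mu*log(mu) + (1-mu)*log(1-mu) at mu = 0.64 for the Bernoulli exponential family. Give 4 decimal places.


Legendre transform for Bernoulli:
A*(mu) = mu*log(mu) + (1-mu)*log(1-mu).
mu = 0.64, 1-mu = 0.36.
mu*log(mu) = 0.64*log(0.64) = -0.285624.
(1-mu)*log(1-mu) = 0.36*log(0.36) = -0.367794.
A* = -0.285624 + -0.367794 = -0.6534

-0.6534


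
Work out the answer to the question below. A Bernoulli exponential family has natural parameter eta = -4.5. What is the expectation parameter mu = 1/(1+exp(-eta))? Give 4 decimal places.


Dual coordinate (expectation parameter) for Bernoulli:
mu = 1/(1+exp(-eta)).
eta = -4.5.
exp(-eta) = exp(4.5) = 90.017131.
mu = 1/(1+90.017131) = 0.0110

0.0110


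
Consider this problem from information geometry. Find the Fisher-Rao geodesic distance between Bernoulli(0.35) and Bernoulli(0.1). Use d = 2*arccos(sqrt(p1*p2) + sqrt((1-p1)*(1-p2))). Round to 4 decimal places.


Geodesic distance on Bernoulli manifold:
d(p1,p2) = 2*arccos(sqrt(p1*p2) + sqrt((1-p1)*(1-p2))).
sqrt(p1*p2) = sqrt(0.35*0.1) = 0.187083.
sqrt((1-p1)*(1-p2)) = sqrt(0.65*0.9) = 0.764853.
arg = 0.187083 + 0.764853 = 0.951936.
d = 2*arccos(0.951936) = 0.6226

0.6226


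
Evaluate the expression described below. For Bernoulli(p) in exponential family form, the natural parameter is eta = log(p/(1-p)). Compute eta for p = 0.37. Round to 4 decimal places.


Natural parameter for Bernoulli: eta = log(p/(1-p)).
p = 0.37, 1-p = 0.63.
p/(1-p) = 0.587302.
eta = log(0.587302) = -0.5322

-0.5322


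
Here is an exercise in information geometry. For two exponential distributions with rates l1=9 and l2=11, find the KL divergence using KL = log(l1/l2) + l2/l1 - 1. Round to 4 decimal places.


KL divergence for exponential family:
KL = log(l1/l2) + l2/l1 - 1.
log(9/11) = -0.200671.
11/9 = 1.222222.
KL = -0.200671 + 1.222222 - 1 = 0.0216

0.0216


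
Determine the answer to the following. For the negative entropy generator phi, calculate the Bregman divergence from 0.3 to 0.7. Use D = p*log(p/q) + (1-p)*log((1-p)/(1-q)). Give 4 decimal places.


Bregman divergence with negative entropy generator:
D = p*log(p/q) + (1-p)*log((1-p)/(1-q)).
p = 0.3, q = 0.7.
p*log(p/q) = 0.3*log(0.3/0.7) = -0.254189.
(1-p)*log((1-p)/(1-q)) = 0.7*log(0.7/0.3) = 0.593109.
D = -0.254189 + 0.593109 = 0.3389

0.3389


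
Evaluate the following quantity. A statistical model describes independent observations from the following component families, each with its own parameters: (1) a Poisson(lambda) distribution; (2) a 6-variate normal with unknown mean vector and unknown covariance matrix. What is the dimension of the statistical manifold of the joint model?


The dimension of a statistical manifold equals the number of free
(independent) real parameters of the model. For a product of independent
blocks the parameter counts add.
- Poisson (lambda): 1.
- 6-variate normal: 6 (mean) + 6*7/2 = 21 (symmetric covariance) = 27.
Total = 1 + 27 = 28.
Dimension = 28

28


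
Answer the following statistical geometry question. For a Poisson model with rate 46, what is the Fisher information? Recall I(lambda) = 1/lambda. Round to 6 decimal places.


Fisher information for Poisson: I(lambda) = 1/lambda.
lambda = 46.
I(lambda) = 1/46 = 0.021739

0.021739


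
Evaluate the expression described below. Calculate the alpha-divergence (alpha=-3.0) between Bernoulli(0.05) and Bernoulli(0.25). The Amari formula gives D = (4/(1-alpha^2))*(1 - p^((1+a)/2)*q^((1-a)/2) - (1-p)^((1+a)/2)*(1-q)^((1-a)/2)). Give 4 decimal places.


Amari alpha-divergence:
D = (4/(1-alpha^2))*(1 - p^((1+a)/2)*q^((1-a)/2) - (1-p)^((1+a)/2)*(1-q)^((1-a)/2)).
alpha = -3.0, p = 0.05, q = 0.25.
e1 = (1+alpha)/2 = -1.0, e2 = (1-alpha)/2 = 2.0.
t1 = p^e1 * q^e2 = 0.05^-1.0 * 0.25^2.0 = 1.25.
t2 = (1-p)^e1 * (1-q)^e2 = 0.95^-1.0 * 0.75^2.0 = 0.592105.
4/(1-alpha^2) = -0.5.
D = -0.5*(1 - 1.25 - 0.592105) = 0.4211

0.4211


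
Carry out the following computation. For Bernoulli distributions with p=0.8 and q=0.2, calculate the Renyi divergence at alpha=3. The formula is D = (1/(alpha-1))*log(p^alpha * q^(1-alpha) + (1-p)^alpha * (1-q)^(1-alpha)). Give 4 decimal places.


Renyi divergence of order alpha between Bernoulli distributions:
D = (1/(alpha-1))*log(p^alpha * q^(1-alpha) + (1-p)^alpha * (1-q)^(1-alpha)).
alpha = 3, p = 0.8, q = 0.2.
p^alpha * q^(1-alpha) = 0.8^3 * 0.2^-2 = 12.8.
(1-p)^alpha * (1-q)^(1-alpha) = 0.2^3 * 0.8^-2 = 0.0125.
sum = 12.8 + 0.0125 = 12.8125.
D = (1/2)*log(12.8125) = 1.2752

1.2752


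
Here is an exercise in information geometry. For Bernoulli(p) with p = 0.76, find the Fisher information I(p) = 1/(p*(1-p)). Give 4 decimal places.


For Bernoulli(p), Fisher information is I(p) = 1/(p*(1-p)).
p = 0.76, 1-p = 0.24.
p*(1-p) = 0.1824.
I(p) = 1/0.1824 = 5.4825

5.4825


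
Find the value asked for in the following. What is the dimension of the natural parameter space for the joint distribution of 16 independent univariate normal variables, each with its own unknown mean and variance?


Exponential family dimension calculation:
Each univariate normal has two natural parameters (mu/sigma^2 and -1/(2 sigma^2)).
With 16 independent components, dim = 2 * 16 = 32.

32


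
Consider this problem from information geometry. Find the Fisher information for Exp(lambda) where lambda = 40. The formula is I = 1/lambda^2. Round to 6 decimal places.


Fisher information for exponential: I(lambda) = 1/lambda^2.
lambda = 40, lambda^2 = 1600.
I = 1/1600 = 0.000625

0.000625


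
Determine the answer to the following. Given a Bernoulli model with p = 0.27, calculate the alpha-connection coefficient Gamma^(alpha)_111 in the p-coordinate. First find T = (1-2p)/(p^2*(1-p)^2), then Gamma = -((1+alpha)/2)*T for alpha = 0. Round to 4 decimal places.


Skewness (Amari-Chentsov) tensor: T = (1-2p)/(p^2*(1-p)^2).
p = 0.27, 1-2p = 0.46, p^2 = 0.0729, (1-p)^2 = 0.5329.
T = 0.46/(0.0729 * 0.5329) = 11.840896.
In the p-coordinate, Gamma^(alpha) = Gamma^(0) - (alpha/2)*T with Gamma^(0) = (1/2)*g'(p) = -T/2,
so Gamma^(alpha) = -((1+alpha)/2)*T.
alpha = 0, -(1+alpha)/2 = -0.5.
Gamma = -0.5 * 11.840896 = -5.9204

-5.9204


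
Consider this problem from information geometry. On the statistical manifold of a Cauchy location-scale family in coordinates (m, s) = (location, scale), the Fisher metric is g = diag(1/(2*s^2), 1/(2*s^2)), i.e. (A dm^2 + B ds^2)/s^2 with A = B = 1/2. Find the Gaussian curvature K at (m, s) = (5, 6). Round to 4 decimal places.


The metric has the form g = (A dm^2 + B ds^2)/s^2 with A = 1/2, B = 1/2.
Substitute u = sqrt(A/B)*m: g = B*(du^2 + ds^2)/s^2, i.e. B times the
Poincare upper half-plane metric, which has constant Gaussian curvature -1.
Scaling a 2D metric by a constant c divides the Gaussian curvature by c,
so K = -1/B = -1/(1/2) = -2.0000 everywhere (the point (m, s) = (5, 6) is irrelevant:
the curvature is constant).
The requested Gaussian curvature is K = -2.0000.

-2.0000


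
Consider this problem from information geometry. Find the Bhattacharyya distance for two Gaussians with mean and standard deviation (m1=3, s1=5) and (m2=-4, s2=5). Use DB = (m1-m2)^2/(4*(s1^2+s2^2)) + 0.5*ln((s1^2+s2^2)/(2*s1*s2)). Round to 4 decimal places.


Bhattacharyya distance between two Gaussians:
DB = (m1-m2)^2/(4*(s1^2+s2^2)) + (1/2)*ln((s1^2+s2^2)/(2*s1*s2)).
(m1-m2)^2 = (7)^2 = 49.
s1^2+s2^2 = 25 + 25 = 50.
term1 = 49/200 = 0.245.
term2 = 0.5*ln(50/50.0) = 0.0.
DB = 0.245 + 0.0 = 0.2450

0.2450


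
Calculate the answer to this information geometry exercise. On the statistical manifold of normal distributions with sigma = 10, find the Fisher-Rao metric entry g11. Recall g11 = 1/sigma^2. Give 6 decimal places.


For the 2-parameter normal family, the Fisher metric has:
  g11 = 1/sigma^2, g22 = 2/sigma^2.
sigma = 10, sigma^2 = 100.
g11 = 0.010000

0.010000


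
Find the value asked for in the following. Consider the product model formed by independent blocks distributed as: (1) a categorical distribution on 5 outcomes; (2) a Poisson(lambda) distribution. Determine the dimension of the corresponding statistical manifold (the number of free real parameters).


The dimension of a statistical manifold equals the number of free
(independent) real parameters of the model. For a product of independent
blocks the parameter counts add.
- categorical on 5 outcomes (probabilities sum to 1): 5-1 = 4.
- Poisson (lambda): 1.
Total = 4 + 1 = 5.
Dimension = 5

5


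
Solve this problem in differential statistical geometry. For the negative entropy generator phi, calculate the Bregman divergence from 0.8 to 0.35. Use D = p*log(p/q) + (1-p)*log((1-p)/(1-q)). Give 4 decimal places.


Bregman divergence with negative entropy generator:
D = p*log(p/q) + (1-p)*log((1-p)/(1-q)).
p = 0.8, q = 0.35.
p*log(p/q) = 0.8*log(0.8/0.35) = 0.661343.
(1-p)*log((1-p)/(1-q)) = 0.2*log(0.2/0.65) = -0.235731.
D = 0.661343 + -0.235731 = 0.4256

0.4256
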